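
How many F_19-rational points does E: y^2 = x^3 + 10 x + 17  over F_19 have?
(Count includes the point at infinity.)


For each x in F_19, count y with y^2 = x^3 + 10 x + 17 mod 19:
  x = 0: RHS = 17, y in [6, 13]  -> 2 point(s)
  x = 1: RHS = 9, y in [3, 16]  -> 2 point(s)
  x = 2: RHS = 7, y in [8, 11]  -> 2 point(s)
  x = 3: RHS = 17, y in [6, 13]  -> 2 point(s)
  x = 4: RHS = 7, y in [8, 11]  -> 2 point(s)
  x = 8: RHS = 1, y in [1, 18]  -> 2 point(s)
  x = 9: RHS = 0, y in [0]  -> 1 point(s)
  x = 13: RHS = 7, y in [8, 11]  -> 2 point(s)
  x = 16: RHS = 17, y in [6, 13]  -> 2 point(s)
  x = 18: RHS = 6, y in [5, 14]  -> 2 point(s)
Affine points: 19. Add the point at infinity: total = 20.

#E(F_19) = 20


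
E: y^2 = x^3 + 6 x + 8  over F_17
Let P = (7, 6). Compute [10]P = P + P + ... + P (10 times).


k = 10 = 1010_2 (binary, LSB first: 0101)
Double-and-add from P = (7, 6):
  bit 0 = 0: acc unchanged = O
  bit 1 = 1: acc = O + (3, 11) = (3, 11)
  bit 2 = 0: acc unchanged = (3, 11)
  bit 3 = 1: acc = (3, 11) + (0, 12) = (16, 16)

10P = (16, 16)


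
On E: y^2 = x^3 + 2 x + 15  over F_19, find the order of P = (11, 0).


Compute successive multiples of P until we hit O:
  1P = (11, 0)
  2P = O

ord(P) = 2


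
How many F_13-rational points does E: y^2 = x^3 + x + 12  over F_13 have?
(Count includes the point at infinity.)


For each x in F_13, count y with y^2 = x^3 + 1 x + 12 mod 13:
  x = 0: RHS = 12, y in [5, 8]  -> 2 point(s)
  x = 1: RHS = 1, y in [1, 12]  -> 2 point(s)
  x = 2: RHS = 9, y in [3, 10]  -> 2 point(s)
  x = 3: RHS = 3, y in [4, 9]  -> 2 point(s)
  x = 5: RHS = 12, y in [5, 8]  -> 2 point(s)
  x = 6: RHS = 0, y in [0]  -> 1 point(s)
  x = 8: RHS = 12, y in [5, 8]  -> 2 point(s)
  x = 9: RHS = 9, y in [3, 10]  -> 2 point(s)
  x = 12: RHS = 10, y in [6, 7]  -> 2 point(s)
Affine points: 17. Add the point at infinity: total = 18.

#E(F_13) = 18


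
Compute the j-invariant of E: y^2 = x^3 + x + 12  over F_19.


Delta = -16(4 a^3 + 27 b^2) mod 19 = 10
-1728 * (4 a)^3 = -1728 * (4*1)^3 mod 19 = 7
j = 7 * 10^(-1) mod 19 = 14

j = 14 (mod 19)


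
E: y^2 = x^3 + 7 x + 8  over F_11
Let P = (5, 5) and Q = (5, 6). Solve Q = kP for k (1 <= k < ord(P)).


Enumerate multiples of P until we hit Q = (5, 6):
  1P = (5, 5)
  2P = (4, 1)
  3P = (7, 9)
  4P = (3, 10)
  5P = (1, 7)
  6P = (8, 2)
  7P = (10, 0)
  8P = (8, 9)
  9P = (1, 4)
  10P = (3, 1)
  11P = (7, 2)
  12P = (4, 10)
  13P = (5, 6)
Match found at i = 13.

k = 13


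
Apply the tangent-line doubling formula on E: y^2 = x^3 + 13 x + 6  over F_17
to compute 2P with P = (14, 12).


Doubling: s = (3 x1^2 + a) / (2 y1)
s = (3*14^2 + 13) / (2*12) mod 17 = 13
x3 = s^2 - 2 x1 mod 17 = 13^2 - 2*14 = 5
y3 = s (x1 - x3) - y1 mod 17 = 13 * (14 - 5) - 12 = 3

2P = (5, 3)


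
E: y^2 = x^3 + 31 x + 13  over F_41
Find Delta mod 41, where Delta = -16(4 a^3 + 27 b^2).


4 a^3 + 27 b^2 = 4*31^3 + 27*13^2 = 119164 + 4563 = 123727
Delta = -16 * (123727) = -1979632
Delta mod 41 = 12

Delta = 12 (mod 41)


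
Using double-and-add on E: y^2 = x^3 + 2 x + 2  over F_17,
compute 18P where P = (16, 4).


k = 18 = 10010_2 (binary, LSB first: 01001)
Double-and-add from P = (16, 4):
  bit 0 = 0: acc unchanged = O
  bit 1 = 1: acc = O + (0, 6) = (0, 6)
  bit 2 = 0: acc unchanged = (0, 6)
  bit 3 = 0: acc unchanged = (0, 6)
  bit 4 = 1: acc = (0, 6) + (5, 16) = (16, 13)

18P = (16, 13)


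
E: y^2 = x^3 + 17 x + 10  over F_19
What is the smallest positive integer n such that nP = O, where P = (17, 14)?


Compute successive multiples of P until we hit O:
  1P = (17, 14)
  2P = (5, 12)
  3P = (6, 10)
  4P = (1, 16)
  5P = (12, 2)
  6P = (14, 16)
  7P = (18, 12)
  8P = (7, 4)
  ... (continuing to 21P)
  21P = O

ord(P) = 21


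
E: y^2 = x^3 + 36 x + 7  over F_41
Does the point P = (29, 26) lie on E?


Check whether y^2 = x^3 + 36 x + 7 (mod 41) for (x, y) = (29, 26).
LHS: y^2 = 26^2 mod 41 = 20
RHS: x^3 + 36 x + 7 = 29^3 + 36*29 + 7 mod 41 = 20
LHS = RHS

Yes, on the curve


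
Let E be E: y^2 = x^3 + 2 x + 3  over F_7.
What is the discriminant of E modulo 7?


4 a^3 + 27 b^2 = 4*2^3 + 27*3^2 = 32 + 243 = 275
Delta = -16 * (275) = -4400
Delta mod 7 = 3

Delta = 3 (mod 7)


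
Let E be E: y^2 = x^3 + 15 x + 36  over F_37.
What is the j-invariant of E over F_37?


Delta = -16(4 a^3 + 27 b^2) mod 37 = 18
-1728 * (4 a)^3 = -1728 * (4*15)^3 mod 37 = 8
j = 8 * 18^(-1) mod 37 = 21

j = 21 (mod 37)


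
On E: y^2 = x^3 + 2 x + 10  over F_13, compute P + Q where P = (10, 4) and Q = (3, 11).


P != Q, so use the chord formula.
s = (y2 - y1) / (x2 - x1) = (7) / (6) mod 13 = 12
x3 = s^2 - x1 - x2 mod 13 = 12^2 - 10 - 3 = 1
y3 = s (x1 - x3) - y1 mod 13 = 12 * (10 - 1) - 4 = 0

P + Q = (1, 0)


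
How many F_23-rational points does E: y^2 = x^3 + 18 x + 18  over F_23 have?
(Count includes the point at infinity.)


For each x in F_23, count y with y^2 = x^3 + 18 x + 18 mod 23:
  x = 0: RHS = 18, y in [8, 15]  -> 2 point(s)
  x = 2: RHS = 16, y in [4, 19]  -> 2 point(s)
  x = 4: RHS = 16, y in [4, 19]  -> 2 point(s)
  x = 5: RHS = 3, y in [7, 16]  -> 2 point(s)
  x = 7: RHS = 4, y in [2, 21]  -> 2 point(s)
  x = 9: RHS = 12, y in [9, 14]  -> 2 point(s)
  x = 10: RHS = 2, y in [5, 18]  -> 2 point(s)
  x = 11: RHS = 6, y in [11, 12]  -> 2 point(s)
  x = 14: RHS = 1, y in [1, 22]  -> 2 point(s)
  x = 15: RHS = 6, y in [11, 12]  -> 2 point(s)
  x = 16: RHS = 9, y in [3, 20]  -> 2 point(s)
  x = 17: RHS = 16, y in [4, 19]  -> 2 point(s)
  x = 20: RHS = 6, y in [11, 12]  -> 2 point(s)
Affine points: 26. Add the point at infinity: total = 27.

#E(F_23) = 27


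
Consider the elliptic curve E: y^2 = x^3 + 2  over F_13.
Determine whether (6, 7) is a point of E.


Check whether y^2 = x^3 + 0 x + 2 (mod 13) for (x, y) = (6, 7).
LHS: y^2 = 7^2 mod 13 = 10
RHS: x^3 + 0 x + 2 = 6^3 + 0*6 + 2 mod 13 = 10
LHS = RHS

Yes, on the curve


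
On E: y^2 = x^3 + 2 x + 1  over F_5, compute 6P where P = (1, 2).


k = 6 = 110_2 (binary, LSB first: 011)
Double-and-add from P = (1, 2):
  bit 0 = 0: acc unchanged = O
  bit 1 = 1: acc = O + (3, 3) = (3, 3)
  bit 2 = 1: acc = (3, 3) + (0, 4) = (1, 3)

6P = (1, 3)


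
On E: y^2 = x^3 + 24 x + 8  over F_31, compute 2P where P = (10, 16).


Doubling: s = (3 x1^2 + a) / (2 y1)
s = (3*10^2 + 24) / (2*16) mod 31 = 14
x3 = s^2 - 2 x1 mod 31 = 14^2 - 2*10 = 21
y3 = s (x1 - x3) - y1 mod 31 = 14 * (10 - 21) - 16 = 16

2P = (21, 16)


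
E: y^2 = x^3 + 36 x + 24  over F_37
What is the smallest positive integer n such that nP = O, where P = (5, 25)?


Compute successive multiples of P until we hit O:
  1P = (5, 25)
  2P = (27, 12)
  3P = (12, 1)
  4P = (31, 6)
  5P = (26, 6)
  6P = (9, 35)
  7P = (20, 30)
  8P = (8, 11)
  ... (continuing to 48P)
  48P = O

ord(P) = 48


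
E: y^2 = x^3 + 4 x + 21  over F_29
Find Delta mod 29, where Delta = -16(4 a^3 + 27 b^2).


4 a^3 + 27 b^2 = 4*4^3 + 27*21^2 = 256 + 11907 = 12163
Delta = -16 * (12163) = -194608
Delta mod 29 = 11

Delta = 11 (mod 29)


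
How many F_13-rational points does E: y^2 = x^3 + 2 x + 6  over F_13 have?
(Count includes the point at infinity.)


For each x in F_13, count y with y^2 = x^3 + 2 x + 6 mod 13:
  x = 1: RHS = 9, y in [3, 10]  -> 2 point(s)
  x = 3: RHS = 0, y in [0]  -> 1 point(s)
  x = 4: RHS = 0, y in [0]  -> 1 point(s)
  x = 6: RHS = 0, y in [0]  -> 1 point(s)
  x = 7: RHS = 12, y in [5, 8]  -> 2 point(s)
  x = 8: RHS = 1, y in [1, 12]  -> 2 point(s)
  x = 9: RHS = 12, y in [5, 8]  -> 2 point(s)
  x = 10: RHS = 12, y in [5, 8]  -> 2 point(s)
  x = 12: RHS = 3, y in [4, 9]  -> 2 point(s)
Affine points: 15. Add the point at infinity: total = 16.

#E(F_13) = 16


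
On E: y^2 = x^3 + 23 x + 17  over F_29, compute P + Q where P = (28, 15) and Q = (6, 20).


P != Q, so use the chord formula.
s = (y2 - y1) / (x2 - x1) = (5) / (7) mod 29 = 9
x3 = s^2 - x1 - x2 mod 29 = 9^2 - 28 - 6 = 18
y3 = s (x1 - x3) - y1 mod 29 = 9 * (28 - 18) - 15 = 17

P + Q = (18, 17)


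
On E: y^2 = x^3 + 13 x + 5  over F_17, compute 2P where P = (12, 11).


Doubling: s = (3 x1^2 + a) / (2 y1)
s = (3*12^2 + 13) / (2*11) mod 17 = 4
x3 = s^2 - 2 x1 mod 17 = 4^2 - 2*12 = 9
y3 = s (x1 - x3) - y1 mod 17 = 4 * (12 - 9) - 11 = 1

2P = (9, 1)


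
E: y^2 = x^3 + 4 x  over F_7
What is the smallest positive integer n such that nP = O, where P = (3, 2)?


Compute successive multiples of P until we hit O:
  1P = (3, 2)
  2P = (2, 4)
  3P = (6, 4)
  4P = (0, 0)
  5P = (6, 3)
  6P = (2, 3)
  7P = (3, 5)
  8P = O

ord(P) = 8


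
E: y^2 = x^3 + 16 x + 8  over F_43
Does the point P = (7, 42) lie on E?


Check whether y^2 = x^3 + 16 x + 8 (mod 43) for (x, y) = (7, 42).
LHS: y^2 = 42^2 mod 43 = 1
RHS: x^3 + 16 x + 8 = 7^3 + 16*7 + 8 mod 43 = 33
LHS != RHS

No, not on the curve


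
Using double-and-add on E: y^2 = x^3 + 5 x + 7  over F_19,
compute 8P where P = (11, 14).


k = 8 = 1000_2 (binary, LSB first: 0001)
Double-and-add from P = (11, 14):
  bit 0 = 0: acc unchanged = O
  bit 1 = 0: acc unchanged = O
  bit 2 = 0: acc unchanged = O
  bit 3 = 1: acc = O + (7, 10) = (7, 10)

8P = (7, 10)


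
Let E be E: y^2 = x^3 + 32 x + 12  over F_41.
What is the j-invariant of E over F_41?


Delta = -16(4 a^3 + 27 b^2) mod 41 = 28
-1728 * (4 a)^3 = -1728 * (4*32)^3 mod 41 = 29
j = 29 * 28^(-1) mod 41 = 23

j = 23 (mod 41)


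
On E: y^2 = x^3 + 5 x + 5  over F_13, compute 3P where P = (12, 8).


k = 3 = 11_2 (binary, LSB first: 11)
Double-and-add from P = (12, 8):
  bit 0 = 1: acc = O + (12, 8) = (12, 8)
  bit 1 = 1: acc = (12, 8) + (12, 5) = O

3P = O


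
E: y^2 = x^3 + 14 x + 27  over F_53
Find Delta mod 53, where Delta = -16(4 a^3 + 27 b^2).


4 a^3 + 27 b^2 = 4*14^3 + 27*27^2 = 10976 + 19683 = 30659
Delta = -16 * (30659) = -490544
Delta mod 53 = 24

Delta = 24 (mod 53)


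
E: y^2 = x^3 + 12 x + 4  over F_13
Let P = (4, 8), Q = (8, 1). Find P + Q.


P != Q, so use the chord formula.
s = (y2 - y1) / (x2 - x1) = (6) / (4) mod 13 = 8
x3 = s^2 - x1 - x2 mod 13 = 8^2 - 4 - 8 = 0
y3 = s (x1 - x3) - y1 mod 13 = 8 * (4 - 0) - 8 = 11

P + Q = (0, 11)


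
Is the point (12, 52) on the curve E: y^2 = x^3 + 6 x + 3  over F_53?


Check whether y^2 = x^3 + 6 x + 3 (mod 53) for (x, y) = (12, 52).
LHS: y^2 = 52^2 mod 53 = 1
RHS: x^3 + 6 x + 3 = 12^3 + 6*12 + 3 mod 53 = 1
LHS = RHS

Yes, on the curve


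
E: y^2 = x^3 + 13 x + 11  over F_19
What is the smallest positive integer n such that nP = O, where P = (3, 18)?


Compute successive multiples of P until we hit O:
  1P = (3, 18)
  2P = (14, 12)
  3P = (18, 4)
  4P = (15, 16)
  5P = (10, 18)
  6P = (6, 1)
  7P = (2, 8)
  8P = (0, 12)
  ... (continuing to 22P)
  22P = O

ord(P) = 22


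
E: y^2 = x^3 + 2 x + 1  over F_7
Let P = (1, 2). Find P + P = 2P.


Doubling: s = (3 x1^2 + a) / (2 y1)
s = (3*1^2 + 2) / (2*2) mod 7 = 3
x3 = s^2 - 2 x1 mod 7 = 3^2 - 2*1 = 0
y3 = s (x1 - x3) - y1 mod 7 = 3 * (1 - 0) - 2 = 1

2P = (0, 1)


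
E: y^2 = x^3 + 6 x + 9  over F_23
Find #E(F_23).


For each x in F_23, count y with y^2 = x^3 + 6 x + 9 mod 23:
  x = 0: RHS = 9, y in [3, 20]  -> 2 point(s)
  x = 1: RHS = 16, y in [4, 19]  -> 2 point(s)
  x = 2: RHS = 6, y in [11, 12]  -> 2 point(s)
  x = 3: RHS = 8, y in [10, 13]  -> 2 point(s)
  x = 5: RHS = 3, y in [7, 16]  -> 2 point(s)
  x = 6: RHS = 8, y in [10, 13]  -> 2 point(s)
  x = 7: RHS = 3, y in [7, 16]  -> 2 point(s)
  x = 11: RHS = 3, y in [7, 16]  -> 2 point(s)
  x = 14: RHS = 8, y in [10, 13]  -> 2 point(s)
  x = 15: RHS = 1, y in [1, 22]  -> 2 point(s)
  x = 19: RHS = 13, y in [6, 17]  -> 2 point(s)
  x = 21: RHS = 12, y in [9, 14]  -> 2 point(s)
  x = 22: RHS = 2, y in [5, 18]  -> 2 point(s)
Affine points: 26. Add the point at infinity: total = 27.

#E(F_23) = 27


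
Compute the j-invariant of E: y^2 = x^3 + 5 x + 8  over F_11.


Delta = -16(4 a^3 + 27 b^2) mod 11 = 3
-1728 * (4 a)^3 = -1728 * (4*5)^3 mod 11 = 8
j = 8 * 3^(-1) mod 11 = 10

j = 10 (mod 11)


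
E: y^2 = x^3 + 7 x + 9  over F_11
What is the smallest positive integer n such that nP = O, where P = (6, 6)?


Compute successive multiples of P until we hit O:
  1P = (6, 6)
  2P = (2, 3)
  3P = (7, 7)
  4P = (10, 1)
  5P = (0, 3)
  6P = (8, 4)
  7P = (9, 8)
  8P = (5, 2)
  ... (continuing to 17P)
  17P = O

ord(P) = 17


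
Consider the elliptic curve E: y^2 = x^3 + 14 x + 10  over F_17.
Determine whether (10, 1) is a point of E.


Check whether y^2 = x^3 + 14 x + 10 (mod 17) for (x, y) = (10, 1).
LHS: y^2 = 1^2 mod 17 = 1
RHS: x^3 + 14 x + 10 = 10^3 + 14*10 + 10 mod 17 = 11
LHS != RHS

No, not on the curve


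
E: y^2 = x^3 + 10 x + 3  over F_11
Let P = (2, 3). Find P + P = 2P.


Doubling: s = (3 x1^2 + a) / (2 y1)
s = (3*2^2 + 10) / (2*3) mod 11 = 0
x3 = s^2 - 2 x1 mod 11 = 0^2 - 2*2 = 7
y3 = s (x1 - x3) - y1 mod 11 = 0 * (2 - 7) - 3 = 8

2P = (7, 8)


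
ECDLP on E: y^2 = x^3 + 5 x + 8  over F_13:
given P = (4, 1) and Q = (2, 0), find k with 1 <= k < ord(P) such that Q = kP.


Enumerate multiples of P until we hit Q = (2, 0):
  1P = (4, 1)
  2P = (2, 0)
Match found at i = 2.

k = 2


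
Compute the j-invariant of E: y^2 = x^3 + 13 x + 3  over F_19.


Delta = -16(4 a^3 + 27 b^2) mod 19 = 18
-1728 * (4 a)^3 = -1728 * (4*13)^3 mod 19 = 8
j = 8 * 18^(-1) mod 19 = 11

j = 11 (mod 19)


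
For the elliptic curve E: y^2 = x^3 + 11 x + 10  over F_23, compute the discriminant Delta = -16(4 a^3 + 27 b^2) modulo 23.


4 a^3 + 27 b^2 = 4*11^3 + 27*10^2 = 5324 + 2700 = 8024
Delta = -16 * (8024) = -128384
Delta mod 23 = 2

Delta = 2 (mod 23)


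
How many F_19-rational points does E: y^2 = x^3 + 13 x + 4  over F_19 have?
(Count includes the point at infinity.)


For each x in F_19, count y with y^2 = x^3 + 13 x + 4 mod 19:
  x = 0: RHS = 4, y in [2, 17]  -> 2 point(s)
  x = 2: RHS = 0, y in [0]  -> 1 point(s)
  x = 4: RHS = 6, y in [5, 14]  -> 2 point(s)
  x = 5: RHS = 4, y in [2, 17]  -> 2 point(s)
  x = 7: RHS = 1, y in [1, 18]  -> 2 point(s)
  x = 12: RHS = 7, y in [8, 11]  -> 2 point(s)
  x = 14: RHS = 4, y in [2, 17]  -> 2 point(s)
  x = 18: RHS = 9, y in [3, 16]  -> 2 point(s)
Affine points: 15. Add the point at infinity: total = 16.

#E(F_19) = 16


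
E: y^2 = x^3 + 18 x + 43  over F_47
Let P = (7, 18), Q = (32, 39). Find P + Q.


P != Q, so use the chord formula.
s = (y2 - y1) / (x2 - x1) = (21) / (25) mod 47 = 14
x3 = s^2 - x1 - x2 mod 47 = 14^2 - 7 - 32 = 16
y3 = s (x1 - x3) - y1 mod 47 = 14 * (7 - 16) - 18 = 44

P + Q = (16, 44)


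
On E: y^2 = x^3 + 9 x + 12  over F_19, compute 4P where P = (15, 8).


k = 4 = 100_2 (binary, LSB first: 001)
Double-and-add from P = (15, 8):
  bit 0 = 0: acc unchanged = O
  bit 1 = 0: acc unchanged = O
  bit 2 = 1: acc = O + (8, 8) = (8, 8)

4P = (8, 8)


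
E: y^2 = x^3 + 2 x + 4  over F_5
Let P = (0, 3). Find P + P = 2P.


Doubling: s = (3 x1^2 + a) / (2 y1)
s = (3*0^2 + 2) / (2*3) mod 5 = 2
x3 = s^2 - 2 x1 mod 5 = 2^2 - 2*0 = 4
y3 = s (x1 - x3) - y1 mod 5 = 2 * (0 - 4) - 3 = 4

2P = (4, 4)


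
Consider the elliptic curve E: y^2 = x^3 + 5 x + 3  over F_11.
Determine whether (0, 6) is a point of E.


Check whether y^2 = x^3 + 5 x + 3 (mod 11) for (x, y) = (0, 6).
LHS: y^2 = 6^2 mod 11 = 3
RHS: x^3 + 5 x + 3 = 0^3 + 5*0 + 3 mod 11 = 3
LHS = RHS

Yes, on the curve


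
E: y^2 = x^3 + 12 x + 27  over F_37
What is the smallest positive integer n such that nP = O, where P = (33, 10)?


Compute successive multiples of P until we hit O:
  1P = (33, 10)
  2P = (17, 1)
  3P = (34, 1)
  4P = (14, 4)
  5P = (23, 36)
  6P = (7, 26)
  7P = (30, 28)
  8P = (10, 0)
  ... (continuing to 16P)
  16P = O

ord(P) = 16


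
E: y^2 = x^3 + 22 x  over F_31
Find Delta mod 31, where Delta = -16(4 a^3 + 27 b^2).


4 a^3 + 27 b^2 = 4*22^3 + 27*0^2 = 42592 + 0 = 42592
Delta = -16 * (42592) = -681472
Delta mod 31 = 1

Delta = 1 (mod 31)


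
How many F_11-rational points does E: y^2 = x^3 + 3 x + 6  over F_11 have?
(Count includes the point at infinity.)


For each x in F_11, count y with y^2 = x^3 + 3 x + 6 mod 11:
  x = 2: RHS = 9, y in [3, 8]  -> 2 point(s)
  x = 3: RHS = 9, y in [3, 8]  -> 2 point(s)
  x = 4: RHS = 5, y in [4, 7]  -> 2 point(s)
  x = 5: RHS = 3, y in [5, 6]  -> 2 point(s)
  x = 6: RHS = 9, y in [3, 8]  -> 2 point(s)
  x = 8: RHS = 3, y in [5, 6]  -> 2 point(s)
  x = 9: RHS = 3, y in [5, 6]  -> 2 point(s)
Affine points: 14. Add the point at infinity: total = 15.

#E(F_11) = 15


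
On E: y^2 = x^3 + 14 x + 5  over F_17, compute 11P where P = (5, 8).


k = 11 = 1011_2 (binary, LSB first: 1101)
Double-and-add from P = (5, 8):
  bit 0 = 1: acc = O + (5, 8) = (5, 8)
  bit 1 = 1: acc = (5, 8) + (6, 13) = (14, 15)
  bit 2 = 0: acc unchanged = (14, 15)
  bit 3 = 1: acc = (14, 15) + (7, 2) = (5, 9)

11P = (5, 9)


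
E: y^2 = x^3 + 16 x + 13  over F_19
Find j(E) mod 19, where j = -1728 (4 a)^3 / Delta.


Delta = -16(4 a^3 + 27 b^2) mod 19 = 8
-1728 * (4 a)^3 = -1728 * (4*16)^3 mod 19 = 1
j = 1 * 8^(-1) mod 19 = 12

j = 12 (mod 19)


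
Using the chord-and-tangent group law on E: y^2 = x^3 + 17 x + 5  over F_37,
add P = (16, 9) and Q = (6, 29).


P != Q, so use the chord formula.
s = (y2 - y1) / (x2 - x1) = (20) / (27) mod 37 = 35
x3 = s^2 - x1 - x2 mod 37 = 35^2 - 16 - 6 = 19
y3 = s (x1 - x3) - y1 mod 37 = 35 * (16 - 19) - 9 = 34

P + Q = (19, 34)


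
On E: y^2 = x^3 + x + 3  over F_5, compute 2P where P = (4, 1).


Doubling: s = (3 x1^2 + a) / (2 y1)
s = (3*4^2 + 1) / (2*1) mod 5 = 2
x3 = s^2 - 2 x1 mod 5 = 2^2 - 2*4 = 1
y3 = s (x1 - x3) - y1 mod 5 = 2 * (4 - 1) - 1 = 0

2P = (1, 0)


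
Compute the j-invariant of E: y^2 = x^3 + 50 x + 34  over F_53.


Delta = -16(4 a^3 + 27 b^2) mod 53 = 6
-1728 * (4 a)^3 = -1728 * (4*50)^3 mod 53 = 17
j = 17 * 6^(-1) mod 53 = 47

j = 47 (mod 53)


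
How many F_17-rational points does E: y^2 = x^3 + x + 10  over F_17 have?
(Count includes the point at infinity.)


For each x in F_17, count y with y^2 = x^3 + 1 x + 10 mod 17:
  x = 5: RHS = 4, y in [2, 15]  -> 2 point(s)
  x = 9: RHS = 0, y in [0]  -> 1 point(s)
  x = 10: RHS = 0, y in [0]  -> 1 point(s)
  x = 11: RHS = 9, y in [3, 14]  -> 2 point(s)
  x = 12: RHS = 16, y in [4, 13]  -> 2 point(s)
  x = 15: RHS = 0, y in [0]  -> 1 point(s)
  x = 16: RHS = 8, y in [5, 12]  -> 2 point(s)
Affine points: 11. Add the point at infinity: total = 12.

#E(F_17) = 12


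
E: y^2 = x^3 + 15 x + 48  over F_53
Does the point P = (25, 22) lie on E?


Check whether y^2 = x^3 + 15 x + 48 (mod 53) for (x, y) = (25, 22).
LHS: y^2 = 22^2 mod 53 = 7
RHS: x^3 + 15 x + 48 = 25^3 + 15*25 + 48 mod 53 = 42
LHS != RHS

No, not on the curve


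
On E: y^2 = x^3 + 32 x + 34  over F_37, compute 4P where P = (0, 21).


k = 4 = 100_2 (binary, LSB first: 001)
Double-and-add from P = (0, 21):
  bit 0 = 0: acc unchanged = O
  bit 1 = 0: acc unchanged = O
  bit 2 = 1: acc = O + (19, 8) = (19, 8)

4P = (19, 8)


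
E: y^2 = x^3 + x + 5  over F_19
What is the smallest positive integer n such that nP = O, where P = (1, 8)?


Compute successive multiples of P until we hit O:
  1P = (1, 8)
  2P = (4, 15)
  3P = (11, 13)
  4P = (12, 15)
  5P = (13, 12)
  6P = (3, 4)
  7P = (0, 9)
  8P = (0, 10)
  ... (continuing to 15P)
  15P = O

ord(P) = 15


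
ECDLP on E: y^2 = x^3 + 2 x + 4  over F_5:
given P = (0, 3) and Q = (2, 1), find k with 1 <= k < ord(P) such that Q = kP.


Enumerate multiples of P until we hit Q = (2, 1):
  1P = (0, 3)
  2P = (4, 4)
  3P = (2, 4)
  4P = (2, 1)
Match found at i = 4.

k = 4


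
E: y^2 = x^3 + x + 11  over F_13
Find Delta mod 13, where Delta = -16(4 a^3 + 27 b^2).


4 a^3 + 27 b^2 = 4*1^3 + 27*11^2 = 4 + 3267 = 3271
Delta = -16 * (3271) = -52336
Delta mod 13 = 2

Delta = 2 (mod 13)


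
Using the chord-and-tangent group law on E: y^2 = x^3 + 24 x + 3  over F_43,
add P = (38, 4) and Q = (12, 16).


P != Q, so use the chord formula.
s = (y2 - y1) / (x2 - x1) = (12) / (17) mod 43 = 26
x3 = s^2 - x1 - x2 mod 43 = 26^2 - 38 - 12 = 24
y3 = s (x1 - x3) - y1 mod 43 = 26 * (38 - 24) - 4 = 16

P + Q = (24, 16)


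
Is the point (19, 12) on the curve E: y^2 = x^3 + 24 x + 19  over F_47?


Check whether y^2 = x^3 + 24 x + 19 (mod 47) for (x, y) = (19, 12).
LHS: y^2 = 12^2 mod 47 = 3
RHS: x^3 + 24 x + 19 = 19^3 + 24*19 + 19 mod 47 = 2
LHS != RHS

No, not on the curve


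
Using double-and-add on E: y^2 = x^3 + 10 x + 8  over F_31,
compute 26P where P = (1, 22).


k = 26 = 11010_2 (binary, LSB first: 01011)
Double-and-add from P = (1, 22):
  bit 0 = 0: acc unchanged = O
  bit 1 = 1: acc = O + (30, 11) = (30, 11)
  bit 2 = 0: acc unchanged = (30, 11)
  bit 3 = 1: acc = (30, 11) + (27, 20) = (14, 3)
  bit 4 = 1: acc = (14, 3) + (17, 10) = (2, 25)

26P = (2, 25)


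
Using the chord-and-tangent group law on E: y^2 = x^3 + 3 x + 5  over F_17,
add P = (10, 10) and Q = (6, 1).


P != Q, so use the chord formula.
s = (y2 - y1) / (x2 - x1) = (8) / (13) mod 17 = 15
x3 = s^2 - x1 - x2 mod 17 = 15^2 - 10 - 6 = 5
y3 = s (x1 - x3) - y1 mod 17 = 15 * (10 - 5) - 10 = 14

P + Q = (5, 14)


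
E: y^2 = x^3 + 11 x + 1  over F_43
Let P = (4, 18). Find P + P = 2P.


Doubling: s = (3 x1^2 + a) / (2 y1)
s = (3*4^2 + 11) / (2*18) mod 43 = 10
x3 = s^2 - 2 x1 mod 43 = 10^2 - 2*4 = 6
y3 = s (x1 - x3) - y1 mod 43 = 10 * (4 - 6) - 18 = 5

2P = (6, 5)


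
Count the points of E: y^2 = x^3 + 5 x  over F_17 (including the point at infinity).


For each x in F_17, count y with y^2 = x^3 + 5 x + 0 mod 17:
  x = 0: RHS = 0, y in [0]  -> 1 point(s)
  x = 2: RHS = 1, y in [1, 16]  -> 2 point(s)
  x = 3: RHS = 8, y in [5, 12]  -> 2 point(s)
  x = 4: RHS = 16, y in [4, 13]  -> 2 point(s)
  x = 6: RHS = 8, y in [5, 12]  -> 2 point(s)
  x = 7: RHS = 4, y in [2, 15]  -> 2 point(s)
  x = 8: RHS = 8, y in [5, 12]  -> 2 point(s)
  x = 9: RHS = 9, y in [3, 14]  -> 2 point(s)
  x = 10: RHS = 13, y in [8, 9]  -> 2 point(s)
  x = 11: RHS = 9, y in [3, 14]  -> 2 point(s)
  x = 13: RHS = 1, y in [1, 16]  -> 2 point(s)
  x = 14: RHS = 9, y in [3, 14]  -> 2 point(s)
  x = 15: RHS = 16, y in [4, 13]  -> 2 point(s)
Affine points: 25. Add the point at infinity: total = 26.

#E(F_17) = 26


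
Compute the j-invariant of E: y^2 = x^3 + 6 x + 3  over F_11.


Delta = -16(4 a^3 + 27 b^2) mod 11 = 9
-1728 * (4 a)^3 = -1728 * (4*6)^3 mod 11 = 3
j = 3 * 9^(-1) mod 11 = 4

j = 4 (mod 11)


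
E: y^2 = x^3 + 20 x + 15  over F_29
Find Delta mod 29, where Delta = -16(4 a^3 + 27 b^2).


4 a^3 + 27 b^2 = 4*20^3 + 27*15^2 = 32000 + 6075 = 38075
Delta = -16 * (38075) = -609200
Delta mod 29 = 3

Delta = 3 (mod 29)


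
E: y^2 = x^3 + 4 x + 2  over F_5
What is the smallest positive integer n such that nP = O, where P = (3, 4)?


Compute successive multiples of P until we hit O:
  1P = (3, 4)
  2P = (3, 1)
  3P = O

ord(P) = 3


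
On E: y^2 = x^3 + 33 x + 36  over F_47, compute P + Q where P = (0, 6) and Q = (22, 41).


P != Q, so use the chord formula.
s = (y2 - y1) / (x2 - x1) = (35) / (22) mod 47 = 8
x3 = s^2 - x1 - x2 mod 47 = 8^2 - 0 - 22 = 42
y3 = s (x1 - x3) - y1 mod 47 = 8 * (0 - 42) - 6 = 34

P + Q = (42, 34)


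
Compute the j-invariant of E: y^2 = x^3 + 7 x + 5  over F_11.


Delta = -16(4 a^3 + 27 b^2) mod 11 = 6
-1728 * (4 a)^3 = -1728 * (4*7)^3 mod 11 = 4
j = 4 * 6^(-1) mod 11 = 8

j = 8 (mod 11)


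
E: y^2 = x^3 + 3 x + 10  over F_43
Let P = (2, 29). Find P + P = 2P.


Doubling: s = (3 x1^2 + a) / (2 y1)
s = (3*2^2 + 3) / (2*29) mod 43 = 1
x3 = s^2 - 2 x1 mod 43 = 1^2 - 2*2 = 40
y3 = s (x1 - x3) - y1 mod 43 = 1 * (2 - 40) - 29 = 19

2P = (40, 19)


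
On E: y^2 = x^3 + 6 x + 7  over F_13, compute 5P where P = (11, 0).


k = 5 = 101_2 (binary, LSB first: 101)
Double-and-add from P = (11, 0):
  bit 0 = 1: acc = O + (11, 0) = (11, 0)
  bit 1 = 0: acc unchanged = (11, 0)
  bit 2 = 1: acc = (11, 0) + O = (11, 0)

5P = (11, 0)


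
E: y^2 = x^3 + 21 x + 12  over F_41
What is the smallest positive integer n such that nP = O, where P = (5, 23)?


Compute successive multiples of P until we hit O:
  1P = (5, 23)
  2P = (29, 0)
  3P = (5, 18)
  4P = O

ord(P) = 4


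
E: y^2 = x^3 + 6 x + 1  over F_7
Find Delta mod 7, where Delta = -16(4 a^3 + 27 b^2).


4 a^3 + 27 b^2 = 4*6^3 + 27*1^2 = 864 + 27 = 891
Delta = -16 * (891) = -14256
Delta mod 7 = 3

Delta = 3 (mod 7)


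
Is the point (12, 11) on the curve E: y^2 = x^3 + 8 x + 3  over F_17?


Check whether y^2 = x^3 + 8 x + 3 (mod 17) for (x, y) = (12, 11).
LHS: y^2 = 11^2 mod 17 = 2
RHS: x^3 + 8 x + 3 = 12^3 + 8*12 + 3 mod 17 = 8
LHS != RHS

No, not on the curve


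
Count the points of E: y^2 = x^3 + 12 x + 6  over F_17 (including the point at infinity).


For each x in F_17, count y with y^2 = x^3 + 12 x + 6 mod 17:
  x = 1: RHS = 2, y in [6, 11]  -> 2 point(s)
  x = 2: RHS = 4, y in [2, 15]  -> 2 point(s)
  x = 3: RHS = 1, y in [1, 16]  -> 2 point(s)
  x = 4: RHS = 16, y in [4, 13]  -> 2 point(s)
  x = 5: RHS = 4, y in [2, 15]  -> 2 point(s)
  x = 7: RHS = 8, y in [5, 12]  -> 2 point(s)
  x = 8: RHS = 2, y in [6, 11]  -> 2 point(s)
  x = 10: RHS = 4, y in [2, 15]  -> 2 point(s)
  x = 12: RHS = 8, y in [5, 12]  -> 2 point(s)
  x = 13: RHS = 13, y in [8, 9]  -> 2 point(s)
  x = 15: RHS = 8, y in [5, 12]  -> 2 point(s)
Affine points: 22. Add the point at infinity: total = 23.

#E(F_17) = 23


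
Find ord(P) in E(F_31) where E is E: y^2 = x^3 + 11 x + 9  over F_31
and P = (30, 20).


Compute successive multiples of P until we hit O:
  1P = (30, 20)
  2P = (27, 26)
  3P = (9, 0)
  4P = (27, 5)
  5P = (30, 11)
  6P = O

ord(P) = 6


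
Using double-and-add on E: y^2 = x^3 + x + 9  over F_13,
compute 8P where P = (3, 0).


k = 8 = 1000_2 (binary, LSB first: 0001)
Double-and-add from P = (3, 0):
  bit 0 = 0: acc unchanged = O
  bit 1 = 0: acc unchanged = O
  bit 2 = 0: acc unchanged = O
  bit 3 = 1: acc = O + O = O

8P = O


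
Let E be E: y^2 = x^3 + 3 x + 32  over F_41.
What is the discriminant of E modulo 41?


4 a^3 + 27 b^2 = 4*3^3 + 27*32^2 = 108 + 27648 = 27756
Delta = -16 * (27756) = -444096
Delta mod 41 = 16

Delta = 16 (mod 41)


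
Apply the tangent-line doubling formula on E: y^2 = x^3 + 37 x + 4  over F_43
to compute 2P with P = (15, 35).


Doubling: s = (3 x1^2 + a) / (2 y1)
s = (3*15^2 + 37) / (2*35) mod 43 = 20
x3 = s^2 - 2 x1 mod 43 = 20^2 - 2*15 = 26
y3 = s (x1 - x3) - y1 mod 43 = 20 * (15 - 26) - 35 = 3

2P = (26, 3)


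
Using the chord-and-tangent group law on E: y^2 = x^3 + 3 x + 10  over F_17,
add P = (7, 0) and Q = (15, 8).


P != Q, so use the chord formula.
s = (y2 - y1) / (x2 - x1) = (8) / (8) mod 17 = 1
x3 = s^2 - x1 - x2 mod 17 = 1^2 - 7 - 15 = 13
y3 = s (x1 - x3) - y1 mod 17 = 1 * (7 - 13) - 0 = 11

P + Q = (13, 11)


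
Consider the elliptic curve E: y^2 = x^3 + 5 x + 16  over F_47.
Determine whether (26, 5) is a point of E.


Check whether y^2 = x^3 + 5 x + 16 (mod 47) for (x, y) = (26, 5).
LHS: y^2 = 5^2 mod 47 = 25
RHS: x^3 + 5 x + 16 = 26^3 + 5*26 + 16 mod 47 = 3
LHS != RHS

No, not on the curve


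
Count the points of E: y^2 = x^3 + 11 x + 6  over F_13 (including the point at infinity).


For each x in F_13, count y with y^2 = x^3 + 11 x + 6 mod 13:
  x = 2: RHS = 10, y in [6, 7]  -> 2 point(s)
  x = 3: RHS = 1, y in [1, 12]  -> 2 point(s)
  x = 4: RHS = 10, y in [6, 7]  -> 2 point(s)
  x = 5: RHS = 4, y in [2, 11]  -> 2 point(s)
  x = 7: RHS = 10, y in [6, 7]  -> 2 point(s)
Affine points: 10. Add the point at infinity: total = 11.

#E(F_13) = 11


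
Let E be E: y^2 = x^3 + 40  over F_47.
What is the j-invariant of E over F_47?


Delta = -16(4 a^3 + 27 b^2) mod 47 = 29
-1728 * (4 a)^3 = -1728 * (4*0)^3 mod 47 = 0
j = 0 * 29^(-1) mod 47 = 0

j = 0 (mod 47)


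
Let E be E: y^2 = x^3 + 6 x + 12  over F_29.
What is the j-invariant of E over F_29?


Delta = -16(4 a^3 + 27 b^2) mod 29 = 6
-1728 * (4 a)^3 = -1728 * (4*6)^3 mod 29 = 8
j = 8 * 6^(-1) mod 29 = 11

j = 11 (mod 29)


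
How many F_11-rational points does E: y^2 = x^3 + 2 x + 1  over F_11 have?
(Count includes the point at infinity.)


For each x in F_11, count y with y^2 = x^3 + 2 x + 1 mod 11:
  x = 0: RHS = 1, y in [1, 10]  -> 2 point(s)
  x = 1: RHS = 4, y in [2, 9]  -> 2 point(s)
  x = 3: RHS = 1, y in [1, 10]  -> 2 point(s)
  x = 5: RHS = 4, y in [2, 9]  -> 2 point(s)
  x = 6: RHS = 9, y in [3, 8]  -> 2 point(s)
  x = 8: RHS = 1, y in [1, 10]  -> 2 point(s)
  x = 9: RHS = 0, y in [0]  -> 1 point(s)
  x = 10: RHS = 9, y in [3, 8]  -> 2 point(s)
Affine points: 15. Add the point at infinity: total = 16.

#E(F_11) = 16


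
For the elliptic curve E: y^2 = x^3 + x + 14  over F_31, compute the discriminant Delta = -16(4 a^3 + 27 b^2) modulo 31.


4 a^3 + 27 b^2 = 4*1^3 + 27*14^2 = 4 + 5292 = 5296
Delta = -16 * (5296) = -84736
Delta mod 31 = 18

Delta = 18 (mod 31)


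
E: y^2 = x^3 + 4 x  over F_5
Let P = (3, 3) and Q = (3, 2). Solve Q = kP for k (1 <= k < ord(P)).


Enumerate multiples of P until we hit Q = (3, 2):
  1P = (3, 3)
  2P = (0, 0)
  3P = (3, 2)
Match found at i = 3.

k = 3


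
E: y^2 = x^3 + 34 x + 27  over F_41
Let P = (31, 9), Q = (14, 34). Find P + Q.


P != Q, so use the chord formula.
s = (y2 - y1) / (x2 - x1) = (25) / (24) mod 41 = 13
x3 = s^2 - x1 - x2 mod 41 = 13^2 - 31 - 14 = 1
y3 = s (x1 - x3) - y1 mod 41 = 13 * (31 - 1) - 9 = 12

P + Q = (1, 12)


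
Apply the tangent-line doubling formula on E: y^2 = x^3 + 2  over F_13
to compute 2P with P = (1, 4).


Doubling: s = (3 x1^2 + a) / (2 y1)
s = (3*1^2 + 0) / (2*4) mod 13 = 2
x3 = s^2 - 2 x1 mod 13 = 2^2 - 2*1 = 2
y3 = s (x1 - x3) - y1 mod 13 = 2 * (1 - 2) - 4 = 7

2P = (2, 7)


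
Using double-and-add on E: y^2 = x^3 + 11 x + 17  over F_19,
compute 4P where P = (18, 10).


k = 4 = 100_2 (binary, LSB first: 001)
Double-and-add from P = (18, 10):
  bit 0 = 0: acc unchanged = O
  bit 1 = 0: acc unchanged = O
  bit 2 = 1: acc = O + (4, 7) = (4, 7)

4P = (4, 7)


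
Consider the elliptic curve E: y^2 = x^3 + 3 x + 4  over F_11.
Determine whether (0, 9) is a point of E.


Check whether y^2 = x^3 + 3 x + 4 (mod 11) for (x, y) = (0, 9).
LHS: y^2 = 9^2 mod 11 = 4
RHS: x^3 + 3 x + 4 = 0^3 + 3*0 + 4 mod 11 = 4
LHS = RHS

Yes, on the curve


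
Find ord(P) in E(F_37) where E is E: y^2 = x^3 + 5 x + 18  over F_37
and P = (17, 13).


Compute successive multiples of P until we hit O:
  1P = (17, 13)
  2P = (36, 30)
  3P = (30, 26)
  4P = (28, 13)
  5P = (29, 24)
  6P = (7, 27)
  7P = (12, 17)
  8P = (19, 33)
  ... (continuing to 34P)
  34P = O

ord(P) = 34


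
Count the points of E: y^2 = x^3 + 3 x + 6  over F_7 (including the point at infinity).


For each x in F_7, count y with y^2 = x^3 + 3 x + 6 mod 7:
  x = 3: RHS = 0, y in [0]  -> 1 point(s)
  x = 6: RHS = 2, y in [3, 4]  -> 2 point(s)
Affine points: 3. Add the point at infinity: total = 4.

#E(F_7) = 4


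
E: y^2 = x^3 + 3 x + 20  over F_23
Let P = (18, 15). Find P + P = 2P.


Doubling: s = (3 x1^2 + a) / (2 y1)
s = (3*18^2 + 3) / (2*15) mod 23 = 21
x3 = s^2 - 2 x1 mod 23 = 21^2 - 2*18 = 14
y3 = s (x1 - x3) - y1 mod 23 = 21 * (18 - 14) - 15 = 0

2P = (14, 0)


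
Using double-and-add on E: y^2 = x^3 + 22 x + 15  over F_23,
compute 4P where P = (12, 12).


k = 4 = 100_2 (binary, LSB first: 001)
Double-and-add from P = (12, 12):
  bit 0 = 0: acc unchanged = O
  bit 1 = 0: acc unchanged = O
  bit 2 = 1: acc = O + (12, 12) = (12, 12)

4P = (12, 12)


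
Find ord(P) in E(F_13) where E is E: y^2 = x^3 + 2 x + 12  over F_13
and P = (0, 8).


Compute successive multiples of P until we hit O:
  1P = (0, 8)
  2P = (12, 10)
  3P = (5, 2)
  4P = (11, 0)
  5P = (5, 11)
  6P = (12, 3)
  7P = (0, 5)
  8P = O

ord(P) = 8


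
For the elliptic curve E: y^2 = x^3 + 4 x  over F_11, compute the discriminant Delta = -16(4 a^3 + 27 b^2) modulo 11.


4 a^3 + 27 b^2 = 4*4^3 + 27*0^2 = 256 + 0 = 256
Delta = -16 * (256) = -4096
Delta mod 11 = 7

Delta = 7 (mod 11)


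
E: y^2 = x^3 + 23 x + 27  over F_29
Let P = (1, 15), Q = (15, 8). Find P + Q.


P != Q, so use the chord formula.
s = (y2 - y1) / (x2 - x1) = (22) / (14) mod 29 = 14
x3 = s^2 - x1 - x2 mod 29 = 14^2 - 1 - 15 = 6
y3 = s (x1 - x3) - y1 mod 29 = 14 * (1 - 6) - 15 = 2

P + Q = (6, 2)


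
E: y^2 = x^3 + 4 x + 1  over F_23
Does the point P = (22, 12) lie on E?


Check whether y^2 = x^3 + 4 x + 1 (mod 23) for (x, y) = (22, 12).
LHS: y^2 = 12^2 mod 23 = 6
RHS: x^3 + 4 x + 1 = 22^3 + 4*22 + 1 mod 23 = 19
LHS != RHS

No, not on the curve


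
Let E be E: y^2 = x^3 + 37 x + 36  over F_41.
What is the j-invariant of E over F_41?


Delta = -16(4 a^3 + 27 b^2) mod 41 = 20
-1728 * (4 a)^3 = -1728 * (4*37)^3 mod 41 = 17
j = 17 * 20^(-1) mod 41 = 7

j = 7 (mod 41)


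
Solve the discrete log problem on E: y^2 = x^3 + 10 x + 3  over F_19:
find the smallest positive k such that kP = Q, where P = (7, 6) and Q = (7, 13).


Enumerate multiples of P until we hit Q = (7, 13):
  1P = (7, 6)
  2P = (9, 9)
  3P = (10, 18)
  4P = (18, 7)
  5P = (5, 8)
  6P = (8, 14)
  7P = (11, 0)
  8P = (8, 5)
  9P = (5, 11)
  10P = (18, 12)
  11P = (10, 1)
  12P = (9, 10)
  13P = (7, 13)
Match found at i = 13.

k = 13


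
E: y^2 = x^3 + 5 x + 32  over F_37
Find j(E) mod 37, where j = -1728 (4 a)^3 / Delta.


Delta = -16(4 a^3 + 27 b^2) mod 37 = 33
-1728 * (4 a)^3 = -1728 * (4*5)^3 mod 37 = 14
j = 14 * 33^(-1) mod 37 = 15

j = 15 (mod 37)


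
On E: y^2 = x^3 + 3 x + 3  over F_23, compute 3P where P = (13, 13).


k = 3 = 11_2 (binary, LSB first: 11)
Double-and-add from P = (13, 13):
  bit 0 = 1: acc = O + (13, 13) = (13, 13)
  bit 1 = 1: acc = (13, 13) + (9, 0) = (13, 10)

3P = (13, 10)


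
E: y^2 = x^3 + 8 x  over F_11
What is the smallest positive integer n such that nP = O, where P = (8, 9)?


Compute successive multiples of P until we hit O:
  1P = (8, 9)
  2P = (9, 8)
  3P = (6, 0)
  4P = (9, 3)
  5P = (8, 2)
  6P = O

ord(P) = 6


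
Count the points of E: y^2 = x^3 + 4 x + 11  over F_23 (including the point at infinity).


For each x in F_23, count y with y^2 = x^3 + 4 x + 11 mod 23:
  x = 1: RHS = 16, y in [4, 19]  -> 2 point(s)
  x = 2: RHS = 4, y in [2, 21]  -> 2 point(s)
  x = 3: RHS = 4, y in [2, 21]  -> 2 point(s)
  x = 5: RHS = 18, y in [8, 15]  -> 2 point(s)
  x = 8: RHS = 3, y in [7, 16]  -> 2 point(s)
  x = 10: RHS = 16, y in [4, 19]  -> 2 point(s)
  x = 11: RHS = 6, y in [11, 12]  -> 2 point(s)
  x = 12: RHS = 16, y in [4, 19]  -> 2 point(s)
  x = 13: RHS = 6, y in [11, 12]  -> 2 point(s)
  x = 16: RHS = 8, y in [10, 13]  -> 2 point(s)
  x = 17: RHS = 1, y in [1, 22]  -> 2 point(s)
  x = 18: RHS = 4, y in [2, 21]  -> 2 point(s)
  x = 19: RHS = 0, y in [0]  -> 1 point(s)
  x = 20: RHS = 18, y in [8, 15]  -> 2 point(s)
  x = 21: RHS = 18, y in [8, 15]  -> 2 point(s)
  x = 22: RHS = 6, y in [11, 12]  -> 2 point(s)
Affine points: 31. Add the point at infinity: total = 32.

#E(F_23) = 32


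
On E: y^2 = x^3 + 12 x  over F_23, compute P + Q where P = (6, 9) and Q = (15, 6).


P != Q, so use the chord formula.
s = (y2 - y1) / (x2 - x1) = (20) / (9) mod 23 = 15
x3 = s^2 - x1 - x2 mod 23 = 15^2 - 6 - 15 = 20
y3 = s (x1 - x3) - y1 mod 23 = 15 * (6 - 20) - 9 = 11

P + Q = (20, 11)


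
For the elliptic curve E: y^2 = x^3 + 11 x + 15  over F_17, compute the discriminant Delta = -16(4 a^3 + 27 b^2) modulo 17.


4 a^3 + 27 b^2 = 4*11^3 + 27*15^2 = 5324 + 6075 = 11399
Delta = -16 * (11399) = -182384
Delta mod 17 = 9

Delta = 9 (mod 17)


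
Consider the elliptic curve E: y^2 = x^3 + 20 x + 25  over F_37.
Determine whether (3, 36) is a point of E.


Check whether y^2 = x^3 + 20 x + 25 (mod 37) for (x, y) = (3, 36).
LHS: y^2 = 36^2 mod 37 = 1
RHS: x^3 + 20 x + 25 = 3^3 + 20*3 + 25 mod 37 = 1
LHS = RHS

Yes, on the curve


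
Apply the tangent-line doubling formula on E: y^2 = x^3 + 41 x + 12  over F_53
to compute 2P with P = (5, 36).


Doubling: s = (3 x1^2 + a) / (2 y1)
s = (3*5^2 + 41) / (2*36) mod 53 = 34
x3 = s^2 - 2 x1 mod 53 = 34^2 - 2*5 = 33
y3 = s (x1 - x3) - y1 mod 53 = 34 * (5 - 33) - 36 = 19

2P = (33, 19)


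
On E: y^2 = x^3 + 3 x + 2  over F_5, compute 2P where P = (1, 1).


k = 2 = 10_2 (binary, LSB first: 01)
Double-and-add from P = (1, 1):
  bit 0 = 0: acc unchanged = O
  bit 1 = 1: acc = O + (2, 1) = (2, 1)

2P = (2, 1)


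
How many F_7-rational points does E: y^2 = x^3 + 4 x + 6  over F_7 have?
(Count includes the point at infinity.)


For each x in F_7, count y with y^2 = x^3 + 4 x + 6 mod 7:
  x = 1: RHS = 4, y in [2, 5]  -> 2 point(s)
  x = 2: RHS = 1, y in [1, 6]  -> 2 point(s)
  x = 4: RHS = 2, y in [3, 4]  -> 2 point(s)
  x = 5: RHS = 4, y in [2, 5]  -> 2 point(s)
  x = 6: RHS = 1, y in [1, 6]  -> 2 point(s)
Affine points: 10. Add the point at infinity: total = 11.

#E(F_7) = 11


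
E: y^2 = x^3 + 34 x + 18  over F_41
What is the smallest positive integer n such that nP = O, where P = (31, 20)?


Compute successive multiples of P until we hit O:
  1P = (31, 20)
  2P = (15, 7)
  3P = (16, 5)
  4P = (36, 16)
  5P = (14, 32)
  6P = (27, 23)
  7P = (22, 4)
  8P = (19, 15)
  ... (continuing to 39P)
  39P = O

ord(P) = 39


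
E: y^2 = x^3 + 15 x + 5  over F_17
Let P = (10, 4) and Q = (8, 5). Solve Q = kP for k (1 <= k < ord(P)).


Enumerate multiples of P until we hit Q = (8, 5):
  1P = (10, 4)
  2P = (15, 1)
  3P = (8, 5)
Match found at i = 3.

k = 3


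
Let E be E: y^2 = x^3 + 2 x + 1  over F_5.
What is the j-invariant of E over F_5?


Delta = -16(4 a^3 + 27 b^2) mod 5 = 1
-1728 * (4 a)^3 = -1728 * (4*2)^3 mod 5 = 4
j = 4 * 1^(-1) mod 5 = 4

j = 4 (mod 5)


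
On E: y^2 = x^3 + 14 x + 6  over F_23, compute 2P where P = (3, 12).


Doubling: s = (3 x1^2 + a) / (2 y1)
s = (3*3^2 + 14) / (2*12) mod 23 = 18
x3 = s^2 - 2 x1 mod 23 = 18^2 - 2*3 = 19
y3 = s (x1 - x3) - y1 mod 23 = 18 * (3 - 19) - 12 = 22

2P = (19, 22)


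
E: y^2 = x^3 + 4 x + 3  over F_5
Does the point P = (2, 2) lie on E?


Check whether y^2 = x^3 + 4 x + 3 (mod 5) for (x, y) = (2, 2).
LHS: y^2 = 2^2 mod 5 = 4
RHS: x^3 + 4 x + 3 = 2^3 + 4*2 + 3 mod 5 = 4
LHS = RHS

Yes, on the curve


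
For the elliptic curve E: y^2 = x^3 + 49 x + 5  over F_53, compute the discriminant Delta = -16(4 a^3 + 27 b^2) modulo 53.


4 a^3 + 27 b^2 = 4*49^3 + 27*5^2 = 470596 + 675 = 471271
Delta = -16 * (471271) = -7540336
Delta mod 53 = 27

Delta = 27 (mod 53)


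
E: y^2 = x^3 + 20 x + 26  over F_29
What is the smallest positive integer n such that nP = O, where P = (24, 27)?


Compute successive multiples of P until we hit O:
  1P = (24, 27)
  2P = (14, 11)
  3P = (4, 5)
  4P = (17, 1)
  5P = (16, 11)
  6P = (22, 6)
  7P = (28, 18)
  8P = (2, 25)
  ... (continuing to 29P)
  29P = O

ord(P) = 29


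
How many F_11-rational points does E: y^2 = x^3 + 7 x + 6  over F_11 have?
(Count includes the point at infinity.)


For each x in F_11, count y with y^2 = x^3 + 7 x + 6 mod 11:
  x = 1: RHS = 3, y in [5, 6]  -> 2 point(s)
  x = 5: RHS = 1, y in [1, 10]  -> 2 point(s)
  x = 6: RHS = 0, y in [0]  -> 1 point(s)
  x = 10: RHS = 9, y in [3, 8]  -> 2 point(s)
Affine points: 7. Add the point at infinity: total = 8.

#E(F_11) = 8


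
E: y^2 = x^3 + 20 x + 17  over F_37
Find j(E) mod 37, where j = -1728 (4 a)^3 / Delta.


Delta = -16(4 a^3 + 27 b^2) mod 37 = 33
-1728 * (4 a)^3 = -1728 * (4*20)^3 mod 37 = 8
j = 8 * 33^(-1) mod 37 = 35

j = 35 (mod 37)


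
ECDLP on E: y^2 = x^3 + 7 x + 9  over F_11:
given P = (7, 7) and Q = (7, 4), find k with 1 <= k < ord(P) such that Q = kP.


Enumerate multiples of P until we hit Q = (7, 4):
  1P = (7, 7)
  2P = (8, 4)
  3P = (5, 9)
  4P = (0, 8)
  5P = (2, 8)
  6P = (6, 6)
  7P = (10, 1)
  8P = (9, 8)
  9P = (9, 3)
  10P = (10, 10)
  11P = (6, 5)
  12P = (2, 3)
  13P = (0, 3)
  14P = (5, 2)
  15P = (8, 7)
  16P = (7, 4)
Match found at i = 16.

k = 16


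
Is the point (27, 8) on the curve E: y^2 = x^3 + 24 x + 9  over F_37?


Check whether y^2 = x^3 + 24 x + 9 (mod 37) for (x, y) = (27, 8).
LHS: y^2 = 8^2 mod 37 = 27
RHS: x^3 + 24 x + 9 = 27^3 + 24*27 + 9 mod 37 = 27
LHS = RHS

Yes, on the curve
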